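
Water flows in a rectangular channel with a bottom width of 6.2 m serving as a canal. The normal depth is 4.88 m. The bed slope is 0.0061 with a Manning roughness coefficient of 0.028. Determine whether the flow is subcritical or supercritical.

subcritical

Flow area A = b·y = 6.2 × 4.88 = 30.26 m². Wetted perimeter P = b + 2y = 6.2 + 2×4.88 = 15.96 m.
Hydraulic radius R = A/P = 30.26/15.96 = 1.896 m.
V = (1/n) R^(2/3) √S = (1/0.028) × 1.896^(2/3) × √0.0061 = 4.273 m/s. Hydraulic depth D_h = A/T = 30.26/6.2 = 4.88 m.
Froude number Fr = V/√(g·D_h) = 4.273/√(9.81×4.88) = 0.618, which is less than 1, so the flow is subcritical.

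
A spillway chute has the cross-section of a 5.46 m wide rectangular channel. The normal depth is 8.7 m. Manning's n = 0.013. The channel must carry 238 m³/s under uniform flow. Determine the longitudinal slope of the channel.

Flow area A = b·y = 5.46 × 8.7 = 47.5 m². Wetted perimeter P = b + 2y = 5.46 + 2×8.7 = 22.86 m.
Hydraulic radius R = A/P = 47.5/22.86 = 2.078 m.
From Manning's equation, S = [nQ / (1 A R^(2/3))]² = [0.013 × 238 / (1 × 47.5 × 2.078^(2/3))]² = 0.0016.

S = 0.0016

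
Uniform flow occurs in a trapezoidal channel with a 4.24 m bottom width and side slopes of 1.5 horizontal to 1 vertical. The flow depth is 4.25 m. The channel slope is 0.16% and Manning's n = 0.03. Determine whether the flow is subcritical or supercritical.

subcritical

With bottom width b = 4.24 m and side slope z = 1.5: A = (b + zy)y = (4.24 + 1.5×4.25)×4.25 = 45.11 m²; P = b + 2y√(1+z²) = 4.24 + 2×4.25×1.803 = 19.56 m.
Hydraulic radius R = A/P = 45.11/19.56 = 2.306 m.
V = (1/n) R^(2/3) √S = (1/0.03) × 2.306^(2/3) × √0.0016 = 2.327 m/s. Hydraulic depth D_h = A/T = 45.11/16.99 = 2.655 m.
Froude number Fr = V/√(g·D_h) = 2.327/√(9.81×2.655) = 0.456, which is less than 1, so the flow is subcritical.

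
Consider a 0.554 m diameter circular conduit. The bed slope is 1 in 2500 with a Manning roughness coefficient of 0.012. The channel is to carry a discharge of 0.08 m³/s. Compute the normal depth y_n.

Manning's equation rearranged: A R^(2/3) = nQ / (1·√S) = 0.012 × 0.08 / (√0.0004) = 0.048.
Try y = 0.247 m: A R^(2/3) = 0.02644 — short.
Try y = 0.356 m: A R^(2/3) = 0.04801 — matches.

y_n = 0.356 m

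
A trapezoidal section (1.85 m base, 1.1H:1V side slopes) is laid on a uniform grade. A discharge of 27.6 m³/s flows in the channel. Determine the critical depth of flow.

y_c = 1.95 m

At critical depth, Q² T / (g A³) = 1, i.e. A³/T = Q²/g = 27.6²/9.81 = 77.65.
At y = 1.59 m: A³/T = 35.04 — short.
At y = 1.95 m: A³/T = 77 — matches.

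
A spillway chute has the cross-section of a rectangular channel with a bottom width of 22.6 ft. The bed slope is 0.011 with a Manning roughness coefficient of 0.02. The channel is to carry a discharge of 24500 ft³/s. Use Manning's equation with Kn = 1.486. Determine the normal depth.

y_n = 33.5 ft

Manning's equation rearranged: A R^(2/3) = nQ / (1.486·√S) = 0.02 × 24500 / (1.486 × √0.011) = 3144.
At y = 25 ft: A R^(2/3) = 2219 — too small.
At y = 38.2 ft: A R^(2/3) = 3658 — too large.
At y = 33.5 ft: A R^(2/3) = 3141 — close enough.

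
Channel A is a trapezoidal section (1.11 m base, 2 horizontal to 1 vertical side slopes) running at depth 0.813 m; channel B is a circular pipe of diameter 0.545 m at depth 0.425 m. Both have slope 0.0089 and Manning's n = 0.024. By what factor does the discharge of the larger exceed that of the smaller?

22.8

Channel A: With bottom width b = 1.11 m and side slope z = 2: A = (b + zy)y = (1.11 + 2×0.813)×0.813 = 2.224 m²; P = b + 2y√(1+z²) = 1.11 + 2×0.813×2.236 = 4.746 m. Hydraulic radius R = A/P = 2.224/4.746 = 0.4687 m. Q_A = (1/0.024)·2.224·0.4687^(2/3)·√0.0089 = 5.276 m³/s.
Channel B: For a circular section of diameter D = 0.545 m at depth y = 0.425 m, the central angle is θ = 2 arccos(1 − 2y/D) = 4.329 rad. Then A = (D²/8)(θ − sin θ) = 0.1952 m² and P = Dθ/2 = 1.18 m. Hydraulic radius R = A/P = 0.1952/1.18 = 0.1654 m. Q_B = (1/0.024)·0.1952·0.1654^(2/3)·√0.0089 = 0.2312 m³/s.
The larger discharge is 5.276 m³/s and the smaller is 0.2312 m³/s; the ratio is 22.8.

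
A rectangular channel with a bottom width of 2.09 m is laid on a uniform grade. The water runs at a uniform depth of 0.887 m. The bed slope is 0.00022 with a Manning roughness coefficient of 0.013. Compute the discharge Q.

Flow area A = b·y = 2.09 × 0.887 = 1.854 m². Wetted perimeter P = b + 2y = 2.09 + 2×0.887 = 3.864 m.
Hydraulic radius R = A/P = 1.854/3.864 = 0.4798 m.
Manning's equation: Q = (1/n) A R^(2/3) S^(1/2) = (1/0.013) × 1.854 × 0.4798^(2/3) × 0.00022^(1/2) = 1.3 m³/s.

Q = 1.3 m³/s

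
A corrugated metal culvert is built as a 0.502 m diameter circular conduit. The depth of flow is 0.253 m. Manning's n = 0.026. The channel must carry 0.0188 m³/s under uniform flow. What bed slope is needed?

S = 0.000378

For a circular section of diameter D = 0.502 m at depth y = 0.253 m, the central angle is θ = 2 arccos(1 − 2y/D) = 3.158 rad. Then A = (D²/8)(θ − sin θ) = 0.09997 m² and P = Dθ/2 = 0.7925 m.
Hydraulic radius R = A/P = 0.09997/0.7925 = 0.1261 m.
From Manning's equation, S = [nQ / (1 A R^(2/3))]² = [0.026 × 0.0188 / (1 × 0.09997 × 0.1261^(2/3))]² = 0.000378.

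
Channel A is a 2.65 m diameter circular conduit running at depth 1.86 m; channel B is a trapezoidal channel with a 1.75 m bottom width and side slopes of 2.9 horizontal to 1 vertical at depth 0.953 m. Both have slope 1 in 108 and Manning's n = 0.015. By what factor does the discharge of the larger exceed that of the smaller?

Channel A: For a circular section of diameter D = 2.65 m at depth y = 1.86 m, the central angle is θ = 2 arccos(1 − 2y/D) = 3.973 rad. Then A = (D²/8)(θ − sin θ) = 4.136 m² and P = Dθ/2 = 5.264 m. Hydraulic radius R = A/P = 4.136/5.264 = 0.7857 m. Q_A = (1/0.015)·4.136·0.7857^(2/3)·√0.009259 = 22.59 m³/s.
Channel B: With bottom width b = 1.75 m and side slope z = 2.9: A = (b + zy)y = (1.75 + 2.9×0.953)×0.953 = 4.302 m²; P = b + 2y√(1+z²) = 1.75 + 2×0.953×3.068 = 7.597 m. Hydraulic radius R = A/P = 4.302/7.597 = 0.5662 m. Q_B = (1/0.015)·4.302·0.5662^(2/3)·√0.009259 = 18.89 m³/s.
The larger discharge is 22.59 m³/s and the smaller is 18.89 m³/s; the ratio is 1.2.

1.2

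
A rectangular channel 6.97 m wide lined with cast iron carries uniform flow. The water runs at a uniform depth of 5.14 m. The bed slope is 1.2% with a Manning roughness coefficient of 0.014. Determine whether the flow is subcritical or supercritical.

Flow area A = b·y = 6.97 × 5.14 = 35.83 m². Wetted perimeter P = b + 2y = 6.97 + 2×5.14 = 17.25 m.
Hydraulic radius R = A/P = 35.83/17.25 = 2.077 m.
V = (1/n) R^(2/3) √S = (1/0.014) × 2.077^(2/3) × √0.012 = 12.74 m/s. Hydraulic depth D_h = A/T = 35.83/6.97 = 5.14 m.
Froude number Fr = V/√(g·D_h) = 12.74/√(9.81×5.14) = 1.79, which is greater than 1, so the flow is supercritical.

supercritical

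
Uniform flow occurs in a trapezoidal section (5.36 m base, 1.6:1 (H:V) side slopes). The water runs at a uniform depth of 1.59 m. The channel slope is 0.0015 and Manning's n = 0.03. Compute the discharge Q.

With bottom width b = 5.36 m and side slope z = 1.6: A = (b + zy)y = (5.36 + 1.6×1.59)×1.59 = 12.57 m²; P = b + 2y√(1+z²) = 5.36 + 2×1.59×1.887 = 11.36 m.
Hydraulic radius R = A/P = 12.57/11.36 = 1.106 m.
Manning's equation: Q = (1/n) A R^(2/3) S^(1/2) = (1/0.03) × 12.57 × 1.106^(2/3) × 0.0015^(1/2) = 17.4 m³/s.

Q = 17.4 m³/s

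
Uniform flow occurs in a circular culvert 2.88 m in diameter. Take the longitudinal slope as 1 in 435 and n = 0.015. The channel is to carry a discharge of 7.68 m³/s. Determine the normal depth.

y_n = 1.37 m

Manning's equation rearranged: A R^(2/3) = nQ / (1·√S) = 0.015 × 7.68 / (√0.002299) = 2.403.
At y = 1.49 m: A R^(2/3) = 2.771 — high.
At y = 1.37 m: A R^(2/3) = 2.402 — matches.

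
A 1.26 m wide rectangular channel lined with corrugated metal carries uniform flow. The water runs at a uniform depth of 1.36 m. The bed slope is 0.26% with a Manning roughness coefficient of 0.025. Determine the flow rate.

Q = 1.99 m³/s

Flow area A = b·y = 1.26 × 1.36 = 1.714 m². Wetted perimeter P = b + 2y = 1.26 + 2×1.36 = 3.98 m.
Hydraulic radius R = A/P = 1.714/3.98 = 0.4306 m.
Manning's equation: Q = (1/n) A R^(2/3) S^(1/2) = (1/0.025) × 1.714 × 0.4306^(2/3) × 0.0026^(1/2) = 1.99 m³/s.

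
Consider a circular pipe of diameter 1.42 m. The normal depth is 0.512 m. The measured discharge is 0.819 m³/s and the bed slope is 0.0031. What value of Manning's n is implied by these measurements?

n = 0.015

For a circular section of diameter D = 1.42 m at depth y = 0.512 m, the central angle is θ = 2 arccos(1 − 2y/D) = 2.576 rad. Then A = (D²/8)(θ − sin θ) = 0.5144 m² and P = Dθ/2 = 1.829 m.
Hydraulic radius R = A/P = 0.5144/1.829 = 0.2812 m.
Rearranging Manning's equation: n = (1/Q) A R^(2/3) S^(1/2) = (1/0.819) × 0.5144 × 0.2812^(2/3) × √0.0031 = 0.015.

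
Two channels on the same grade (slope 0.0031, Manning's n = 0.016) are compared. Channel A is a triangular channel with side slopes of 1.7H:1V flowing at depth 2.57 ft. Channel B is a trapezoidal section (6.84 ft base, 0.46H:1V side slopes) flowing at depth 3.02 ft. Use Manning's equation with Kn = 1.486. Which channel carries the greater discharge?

channel B

Channel A: For a triangular section with side slope z = 1.7: A = zy² = 1.7×2.57² = 11.23 ft²; P = 2y√(1+z²) = 2×2.57×1.972 = 10.14 ft. Hydraulic radius R = A/P = 11.23/10.14 = 1.108 ft. Q_A = (1.486/0.016)·11.23·1.108^(2/3)·√0.0031 = 62.16 ft³/s.
Channel B: With bottom width b = 6.84 ft and side slope z = 0.46: A = (b + zy)y = (6.84 + 0.46×3.02)×3.02 = 24.85 ft²; P = b + 2y√(1+z²) = 6.84 + 2×3.02×1.101 = 13.49 ft. Hydraulic radius R = A/P = 24.85/13.49 = 1.842 ft. Q_B = (1.486/0.016)·24.85·1.842^(2/3)·√0.0031 = 193.1 ft³/s.
Q_A = 62.16 ft³/s vs Q_B = 193.1 ft³/s, so channel B carries more.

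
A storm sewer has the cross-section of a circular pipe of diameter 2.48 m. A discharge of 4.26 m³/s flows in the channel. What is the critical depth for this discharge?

At critical depth, Q² T / (g A³) = 1, i.e. A³/T = Q²/g = 4.26²/9.81 = 1.85.
Try y = 0.735 m: A³/T = 0.7598 — short.
Try y = 0.925 m: A³/T = 1.847 — matches.

y_c = 0.925 m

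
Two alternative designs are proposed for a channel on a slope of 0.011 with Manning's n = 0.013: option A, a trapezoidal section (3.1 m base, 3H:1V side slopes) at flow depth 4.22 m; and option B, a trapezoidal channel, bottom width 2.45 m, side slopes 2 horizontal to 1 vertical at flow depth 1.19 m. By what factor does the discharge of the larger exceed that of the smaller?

Channel A: With bottom width b = 3.1 m and side slope z = 3: A = (b + zy)y = (3.1 + 3×4.22)×4.22 = 66.51 m²; P = b + 2y√(1+z²) = 3.1 + 2×4.22×3.162 = 29.79 m. Hydraulic radius R = A/P = 66.51/29.79 = 2.233 m. Q_A = (1/0.013)·66.51·2.233^(2/3)·√0.011 = 916.6 m³/s.
Channel B: With bottom width b = 2.45 m and side slope z = 2: A = (b + zy)y = (2.45 + 2×1.19)×1.19 = 5.748 m²; P = b + 2y√(1+z²) = 2.45 + 2×1.19×2.236 = 7.772 m. Hydraulic radius R = A/P = 5.748/7.772 = 0.7396 m. Q_B = (1/0.013)·5.748·0.7396^(2/3)·√0.011 = 37.92 m³/s.
The larger discharge is 916.6 m³/s and the smaller is 37.92 m³/s; the ratio is 24.2.

24.2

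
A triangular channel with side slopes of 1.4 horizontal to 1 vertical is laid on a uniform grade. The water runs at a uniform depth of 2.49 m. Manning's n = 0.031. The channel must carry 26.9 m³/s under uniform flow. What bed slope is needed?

S = 0.00907

For a triangular section with side slope z = 1.4: A = zy² = 1.4×2.49² = 8.68 m²; P = 2y√(1+z²) = 2×2.49×1.72 = 8.568 m.
Hydraulic radius R = A/P = 8.68/8.568 = 1.013 m.
From Manning's equation, S = [nQ / (1 A R^(2/3))]² = [0.031 × 26.9 / (1 × 8.68 × 1.013^(2/3))]² = 0.00907.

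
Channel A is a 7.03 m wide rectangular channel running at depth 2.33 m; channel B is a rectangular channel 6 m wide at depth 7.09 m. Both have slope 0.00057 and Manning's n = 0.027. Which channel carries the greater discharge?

channel B

Channel A: Flow area A = b·y = 7.03 × 2.33 = 16.38 m². Wetted perimeter P = b + 2y = 7.03 + 2×2.33 = 11.69 m. Hydraulic radius R = A/P = 16.38/11.69 = 1.401 m. Q_A = (1/0.027)·16.38·1.401^(2/3)·√0.00057 = 18.14 m³/s.
Channel B: Flow area A = b·y = 6 × 7.09 = 42.54 m². Wetted perimeter P = b + 2y = 6 + 2×7.09 = 20.18 m. Hydraulic radius R = A/P = 42.54/20.18 = 2.108 m. Q_B = (1/0.027)·42.54·2.108^(2/3)·√0.00057 = 61.84 m³/s.
Q_A = 18.14 m³/s vs Q_B = 61.84 m³/s, so channel B carries more.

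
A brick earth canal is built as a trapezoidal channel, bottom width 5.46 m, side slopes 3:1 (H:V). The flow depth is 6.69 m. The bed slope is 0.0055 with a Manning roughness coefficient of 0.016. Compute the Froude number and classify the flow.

With bottom width b = 5.46 m and side slope z = 3: A = (b + zy)y = (5.46 + 3×6.69)×6.69 = 170.8 m²; P = b + 2y√(1+z²) = 5.46 + 2×6.69×3.162 = 47.77 m.
Hydraulic radius R = A/P = 170.8/47.77 = 3.575 m.
V = (1/n) R^(2/3) √S = (1/0.016) × 3.575^(2/3) × √0.0055 = 10.84 m/s. Hydraulic depth D_h = A/T = 170.8/45.6 = 3.746 m.
Froude number Fr = V/√(g·D_h) = 10.84/√(9.81×3.746) = 1.79, which is greater than 1, so the flow is supercritical.

supercritical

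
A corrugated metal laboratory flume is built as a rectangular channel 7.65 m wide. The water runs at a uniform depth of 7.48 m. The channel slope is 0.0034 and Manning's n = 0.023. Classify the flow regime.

subcritical

Flow area A = b·y = 7.65 × 7.48 = 57.22 m². Wetted perimeter P = b + 2y = 7.65 + 2×7.48 = 22.61 m.
Hydraulic radius R = A/P = 57.22/22.61 = 2.531 m.
V = (1/n) R^(2/3) √S = (1/0.023) × 2.531^(2/3) × √0.0034 = 4.708 m/s. Hydraulic depth D_h = A/T = 57.22/7.65 = 7.48 m.
Froude number Fr = V/√(g·D_h) = 4.708/√(9.81×7.48) = 0.55, which is less than 1, so the flow is subcritical.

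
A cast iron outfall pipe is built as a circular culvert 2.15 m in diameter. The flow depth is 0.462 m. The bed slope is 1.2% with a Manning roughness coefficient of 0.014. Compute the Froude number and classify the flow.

For a circular section of diameter D = 2.15 m at depth y = 0.462 m, the central angle is θ = 2 arccos(1 − 2y/D) = 1.928 rad. Then A = (D²/8)(θ − sin θ) = 0.5727 m² and P = Dθ/2 = 2.073 m.
Hydraulic radius R = A/P = 0.5727/2.073 = 0.2763 m.
V = (1/n) R^(2/3) √S = (1/0.014) × 0.2763^(2/3) × √0.012 = 3.319 m/s. Hydraulic depth D_h = A/T = 0.5727/1.766 = 0.3243 m.
Froude number Fr = V/√(g·D_h) = 3.319/√(9.81×0.3243) = 1.86, which is greater than 1, so the flow is supercritical.

supercritical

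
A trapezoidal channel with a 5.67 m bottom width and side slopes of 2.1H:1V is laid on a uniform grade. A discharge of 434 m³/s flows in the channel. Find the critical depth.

At critical depth, Q² T / (g A³) = 1, i.e. A³/T = Q²/g = 434²/9.81 = 19200.
Try y = 3.62 m: A³/T = 5313 — short.
Try y = 5.54 m: A³/T = 30440 — over.
Try y = 4.96 m: A³/T = 19170 — close enough.

y_c = 4.96 m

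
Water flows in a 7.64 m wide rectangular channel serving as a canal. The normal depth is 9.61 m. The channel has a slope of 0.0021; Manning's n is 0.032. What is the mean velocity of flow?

V = 2.8 m/s

Flow area A = b·y = 7.64 × 9.61 = 73.42 m². Wetted perimeter P = b + 2y = 7.64 + 2×9.61 = 26.86 m.
Hydraulic radius R = A/P = 73.42/26.86 = 2.733 m.
From Manning's equation, V = (1/n) R^(2/3) S^(1/2) = (1/0.032) × 2.733^(2/3) × 0.0021^(1/2) = 2.8 m/s.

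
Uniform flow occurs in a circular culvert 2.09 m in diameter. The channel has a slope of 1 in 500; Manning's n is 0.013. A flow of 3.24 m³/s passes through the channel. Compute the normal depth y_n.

y_n = 0.949 m

Manning's equation rearranged: A R^(2/3) = nQ / (1·√S) = 0.013 × 3.24 / (√0.002) = 0.9418.
Trying y = 0.732 m: A R^(2/3) = 0.5859 — short.
Trying y = 1.15 m: A R^(2/3) = 1.304 — over.
Trying y = 0.949 m: A R^(2/3) = 0.9418 — close enough.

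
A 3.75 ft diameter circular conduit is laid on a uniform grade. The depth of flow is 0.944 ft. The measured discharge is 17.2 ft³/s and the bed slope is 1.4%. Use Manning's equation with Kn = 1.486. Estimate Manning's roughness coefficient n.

n = 0.015

For a circular section of diameter D = 3.75 ft at depth y = 0.944 ft, the central angle is θ = 2 arccos(1 − 2y/D) = 2.102 rad. Then A = (D²/8)(θ − sin θ) = 2.18 ft² and P = Dθ/2 = 3.942 ft.
Hydraulic radius R = A/P = 2.18/3.942 = 0.5531 ft.
Rearranging Manning's equation: n = (1.486/Q) A R^(2/3) S^(1/2) = (1.486/17.2) × 2.18 × 0.5531^(2/3) × √0.014 = 0.015.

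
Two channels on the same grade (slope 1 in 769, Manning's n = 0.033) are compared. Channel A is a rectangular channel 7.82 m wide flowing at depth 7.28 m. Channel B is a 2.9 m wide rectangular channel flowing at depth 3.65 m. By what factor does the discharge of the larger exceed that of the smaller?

Channel A: Flow area A = b·y = 7.82 × 7.28 = 56.93 m². Wetted perimeter P = b + 2y = 7.82 + 2×7.28 = 22.38 m. Hydraulic radius R = A/P = 56.93/22.38 = 2.544 m. Q_A = (1/0.033)·56.93·2.544^(2/3)·√0.0013 = 115.9 m³/s.
Channel B: Flow area A = b·y = 2.9 × 3.65 = 10.58 m². Wetted perimeter P = b + 2y = 2.9 + 2×3.65 = 10.2 m. Hydraulic radius R = A/P = 10.58/10.2 = 1.038 m. Q_B = (1/0.033)·10.58·1.038^(2/3)·√0.0013 = 11.86 m³/s.
The larger discharge is 115.9 m³/s and the smaller is 11.86 m³/s; the ratio is 9.78.

9.78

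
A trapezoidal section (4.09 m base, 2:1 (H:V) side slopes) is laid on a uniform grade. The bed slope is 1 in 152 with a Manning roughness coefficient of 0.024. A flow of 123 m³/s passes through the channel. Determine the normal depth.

Manning's equation rearranged: A R^(2/3) = nQ / (1·√S) = 0.024 × 123 / (√0.006579) = 36.39.
Try y = 3.49 m: A R^(2/3) = 60.54 — over.
Try y = 2.48 m: A R^(2/3) = 29.13 — short.
Try y = 2.76 m: A R^(2/3) = 36.5 — ≈ 36.39.

y_n = 2.76 m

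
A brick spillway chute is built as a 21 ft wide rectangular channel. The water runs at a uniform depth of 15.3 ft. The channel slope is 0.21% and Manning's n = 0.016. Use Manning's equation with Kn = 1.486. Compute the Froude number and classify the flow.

Flow area A = b·y = 21 × 15.3 = 321.3 ft². Wetted perimeter P = b + 2y = 21 + 2×15.3 = 51.6 ft.
Hydraulic radius R = A/P = 321.3/51.6 = 6.227 ft.
V = (1.486/n) R^(2/3) √S = (1.486/0.016) × 6.227^(2/3) × √0.0021 = 14.41 ft/s. Hydraulic depth D_h = A/T = 321.3/21 = 15.3 ft.
Froude number Fr = V/√(g·D_h) = 14.41/√(32.2×15.3) = 0.649, which is less than 1, so the flow is subcritical.

subcritical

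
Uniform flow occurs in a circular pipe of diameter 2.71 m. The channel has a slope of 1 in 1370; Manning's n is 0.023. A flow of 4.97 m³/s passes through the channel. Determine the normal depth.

y_n = 2.11 m

Manning's equation rearranged: A R^(2/3) = nQ / (1·√S) = 0.023 × 4.97 / (√0.0007299) = 4.231.
Try y = 1.85 m: A R^(2/3) = 3.603 — low.
Try y = 2.52 m: A R^(2/3) = 4.784 — high.
Try y = 2.11 m: A R^(2/3) = 4.23 — matches.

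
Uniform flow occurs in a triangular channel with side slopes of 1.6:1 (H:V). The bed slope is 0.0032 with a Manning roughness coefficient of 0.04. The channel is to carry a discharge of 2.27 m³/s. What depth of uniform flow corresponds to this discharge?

y_n = 1.24 m

Manning's equation rearranged: A R^(2/3) = nQ / (1·√S) = 0.04 × 2.27 / (√0.0032) = 1.605.
At y = 1.06 m: A R^(2/3) = 1.055 — low.
At y = 1.24 m: A R^(2/3) = 1.603 — close enough.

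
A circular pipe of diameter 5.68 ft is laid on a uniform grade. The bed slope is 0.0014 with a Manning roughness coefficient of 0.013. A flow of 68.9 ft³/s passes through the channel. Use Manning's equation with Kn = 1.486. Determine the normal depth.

y_n = 2.85 ft

Manning's equation rearranged: A R^(2/3) = nQ / (1.486·√S) = 0.013 × 68.9 / (1.486 × √0.0014) = 16.11.
Try y = 3.41 ft: A R^(2/3) = 21.53 — high.
Try y = 2.44 ft: A R^(2/3) = 12.28 — low.
Try y = 2.85 ft: A R^(2/3) = 16.1 — ≈ 16.11.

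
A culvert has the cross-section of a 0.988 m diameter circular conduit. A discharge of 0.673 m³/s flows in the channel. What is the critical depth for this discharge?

At critical depth, Q² T / (g A³) = 1, i.e. A³/T = Q²/g = 0.673²/9.81 = 0.04617.
Try y = 0.586 m: A³/T = 0.1095 — over.
Try y = 0.322 m: A³/T = 0.01102 — short.
Try y = 0.467 m: A³/T = 0.04599 — matches.

y_c = 0.467 m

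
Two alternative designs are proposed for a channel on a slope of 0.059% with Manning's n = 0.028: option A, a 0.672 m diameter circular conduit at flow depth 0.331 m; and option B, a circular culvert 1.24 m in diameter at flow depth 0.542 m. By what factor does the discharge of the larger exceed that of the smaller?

4.16

Channel A: For a circular section of diameter D = 0.672 m at depth y = 0.331 m, the central angle is θ = 2 arccos(1 − 2y/D) = 3.112 rad. Then A = (D²/8)(θ − sin θ) = 0.174 m² and P = Dθ/2 = 1.046 m. Hydraulic radius R = A/P = 0.174/1.046 = 0.1664 m. Q_A = (1/0.028)·0.174·0.1664^(2/3)·√0.00059 = 0.04566 m³/s.
Channel B: For a circular section of diameter D = 1.24 m at depth y = 0.542 m, the central angle is θ = 2 arccos(1 − 2y/D) = 2.889 rad. Then A = (D²/8)(θ − sin θ) = 0.5073 m² and P = Dθ/2 = 1.791 m. Hydraulic radius R = A/P = 0.5073/1.791 = 0.2832 m. Q_B = (1/0.028)·0.5073·0.2832^(2/3)·√0.00059 = 0.1898 m³/s.
The larger discharge is 0.1898 m³/s and the smaller is 0.04566 m³/s; the ratio is 4.16.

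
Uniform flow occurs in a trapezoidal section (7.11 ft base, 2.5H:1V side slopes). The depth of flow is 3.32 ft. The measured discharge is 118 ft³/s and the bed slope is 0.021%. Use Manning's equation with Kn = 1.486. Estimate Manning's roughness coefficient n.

n = 0.0151

With bottom width b = 7.11 ft and side slope z = 2.5: A = (b + zy)y = (7.11 + 2.5×3.32)×3.32 = 51.16 ft²; P = b + 2y√(1+z²) = 7.11 + 2×3.32×2.693 = 24.99 ft.
Hydraulic radius R = A/P = 51.16/24.99 = 2.047 ft.
Rearranging Manning's equation: n = (1.486/Q) A R^(2/3) S^(1/2) = (1.486/118) × 51.16 × 2.047^(2/3) × √0.00021 = 0.0151.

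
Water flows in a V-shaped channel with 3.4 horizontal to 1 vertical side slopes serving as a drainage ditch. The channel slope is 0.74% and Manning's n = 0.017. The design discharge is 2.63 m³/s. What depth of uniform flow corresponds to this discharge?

Manning's equation rearranged: A R^(2/3) = nQ / (1·√S) = 0.017 × 2.63 / (√0.0074) = 0.5197.
Trying y = 0.485 m: A R^(2/3) = 0.3025 — short.
Trying y = 0.594 m: A R^(2/3) = 0.5195 — matches.

y_n = 0.594 m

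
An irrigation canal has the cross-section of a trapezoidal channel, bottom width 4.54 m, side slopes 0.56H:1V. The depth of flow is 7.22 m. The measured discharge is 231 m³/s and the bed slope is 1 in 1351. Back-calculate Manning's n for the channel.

n = 0.015

With bottom width b = 4.54 m and side slope z = 0.56: A = (b + zy)y = (4.54 + 0.56×7.22)×7.22 = 61.97 m²; P = b + 2y√(1+z²) = 4.54 + 2×7.22×1.146 = 21.09 m.
Hydraulic radius R = A/P = 61.97/21.09 = 2.938 m.
Rearranging Manning's equation: n = (1/Q) A R^(2/3) S^(1/2) = (1/231) × 61.97 × 2.938^(2/3) × √0.0007402 = 0.015.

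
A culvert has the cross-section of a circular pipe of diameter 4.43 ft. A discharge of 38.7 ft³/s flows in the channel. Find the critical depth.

At critical depth, Q² T / (g A³) = 1, i.e. A³/T = Q²/g = 38.7²/32.2 = 46.51.
Try y = 1.34 ft: A³/T = 14.96 — short.
Try y = 1.8 ft: A³/T = 46.7 — ≈ 46.51.

y_c = 1.8 ft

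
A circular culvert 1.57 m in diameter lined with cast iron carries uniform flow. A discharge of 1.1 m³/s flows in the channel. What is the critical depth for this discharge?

At critical depth, Q² T / (g A³) = 1, i.e. A³/T = Q²/g = 1.1²/9.81 = 0.1233.
Trying y = 0.576 m: A³/T = 0.1763 — over.
Trying y = 0.423 m: A³/T = 0.05336 — short.
Trying y = 0.525 m: A³/T = 0.1233 — close enough.

y_c = 0.525 m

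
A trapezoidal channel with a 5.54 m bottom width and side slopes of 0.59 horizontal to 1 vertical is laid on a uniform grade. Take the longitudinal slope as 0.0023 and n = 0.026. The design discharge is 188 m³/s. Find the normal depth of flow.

Manning's equation rearranged: A R^(2/3) = nQ / (1·√S) = 0.026 × 188 / (√0.0023) = 101.9.
At y = 7.32 m: A R^(2/3) = 156.8 — high.
At y = 5.05 m: A R^(2/3) = 79.07 — low.
At y = 5.81 m: A R^(2/3) = 102 — ≈ 101.9.

y_n = 5.81 m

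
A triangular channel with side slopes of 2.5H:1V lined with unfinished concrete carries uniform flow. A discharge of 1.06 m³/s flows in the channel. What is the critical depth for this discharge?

At critical depth, Q² T / (g A³) = 1, i.e. A³/T = Q²/g = 1.06²/9.81 = 0.1145.
At y = 0.654 m: A³/T = 0.3739 — too large.
At y = 0.352 m: A³/T = 0.01689 — too small.
At y = 0.516 m: A³/T = 0.1143 — ≈ 0.1145.

y_c = 0.516 m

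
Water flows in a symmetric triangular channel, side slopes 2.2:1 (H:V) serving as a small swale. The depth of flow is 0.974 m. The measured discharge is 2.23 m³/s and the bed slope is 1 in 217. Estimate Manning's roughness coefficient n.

For a triangular section with side slope z = 2.2: A = zy² = 2.2×0.974² = 2.087 m²; P = 2y√(1+z²) = 2×0.974×2.417 = 4.708 m.
Hydraulic radius R = A/P = 2.087/4.708 = 0.4433 m.
Rearranging Manning's equation: n = (1/Q) A R^(2/3) S^(1/2) = (1/2.23) × 2.087 × 0.4433^(2/3) × √0.004608 = 0.0369.

n = 0.0369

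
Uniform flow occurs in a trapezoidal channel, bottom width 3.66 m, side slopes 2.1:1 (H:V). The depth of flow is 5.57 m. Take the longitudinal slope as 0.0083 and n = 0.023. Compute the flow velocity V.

V = 8.04 m/s

With bottom width b = 3.66 m and side slope z = 2.1: A = (b + zy)y = (3.66 + 2.1×5.57)×5.57 = 85.54 m²; P = b + 2y√(1+z²) = 3.66 + 2×5.57×2.326 = 29.57 m.
Hydraulic radius R = A/P = 85.54/29.57 = 2.893 m.
From Manning's equation, V = (1/n) R^(2/3) S^(1/2) = (1/0.023) × 2.893^(2/3) × 0.0083^(1/2) = 8.04 m/s.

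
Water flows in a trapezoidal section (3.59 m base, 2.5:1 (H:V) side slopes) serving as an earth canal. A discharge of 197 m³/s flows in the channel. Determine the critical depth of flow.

y_c = 3.53 m

At critical depth, Q² T / (g A³) = 1, i.e. A³/T = Q²/g = 197²/9.81 = 3956.
Try y = 2.77 m: A³/T = 1417 — low.
Try y = 4.16 m: A³/T = 8082 — high.
Try y = 3.53 m: A³/T = 3963 — matches.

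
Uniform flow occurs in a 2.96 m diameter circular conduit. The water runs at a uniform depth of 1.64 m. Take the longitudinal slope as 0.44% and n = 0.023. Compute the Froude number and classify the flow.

For a circular section of diameter D = 2.96 m at depth y = 1.64 m, the central angle is θ = 2 arccos(1 − 2y/D) = 3.358 rad. Then A = (D²/8)(θ − sin θ) = 3.913 m² and P = Dθ/2 = 4.97 m.
Hydraulic radius R = A/P = 3.913/4.97 = 0.7874 m.
V = (1/n) R^(2/3) √S = (1/0.023) × 0.7874^(2/3) × √0.0044 = 2.459 m/s. Hydraulic depth D_h = A/T = 3.913/2.943 = 1.33 m.
Froude number Fr = V/√(g·D_h) = 2.459/√(9.81×1.33) = 0.681, which is less than 1, so the flow is subcritical.

subcritical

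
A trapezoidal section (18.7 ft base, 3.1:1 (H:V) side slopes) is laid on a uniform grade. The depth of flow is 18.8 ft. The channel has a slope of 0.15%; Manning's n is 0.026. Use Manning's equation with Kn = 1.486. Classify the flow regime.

With bottom width b = 18.7 ft and side slope z = 3.1: A = (b + zy)y = (18.7 + 3.1×18.8)×18.8 = 1447 ft²; P = b + 2y√(1+z²) = 18.7 + 2×18.8×3.257 = 141.2 ft.
Hydraulic radius R = A/P = 1447/141.2 = 10.25 ft.
V = (1.486/n) R^(2/3) √S = (1.486/0.026) × 10.25^(2/3) × √0.0015 = 10.45 ft/s. Hydraulic depth D_h = A/T = 1447/135.3 = 10.7 ft.
Froude number Fr = V/√(g·D_h) = 10.45/√(32.2×10.7) = 0.563, which is less than 1, so the flow is subcritical.

subcritical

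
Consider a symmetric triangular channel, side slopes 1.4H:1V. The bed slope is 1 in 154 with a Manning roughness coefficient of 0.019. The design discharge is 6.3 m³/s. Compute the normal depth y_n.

y_n = 1.28 m

Manning's equation rearranged: A R^(2/3) = nQ / (1·√S) = 0.019 × 6.3 / (√0.006494) = 1.485.
At y = 1.14 m: A R^(2/3) = 1.09 — low.
At y = 1.28 m: A R^(2/3) = 1.485 — close enough.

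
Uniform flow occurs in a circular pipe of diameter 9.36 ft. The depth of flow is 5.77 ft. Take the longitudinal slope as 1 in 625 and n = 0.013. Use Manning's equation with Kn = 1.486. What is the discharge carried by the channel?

Q = 388 ft³/s

For a circular section of diameter D = 9.36 ft at depth y = 5.77 ft, the central angle is θ = 2 arccos(1 − 2y/D) = 3.612 rad. Then A = (D²/8)(θ − sin θ) = 44.51 ft² and P = Dθ/2 = 16.9 ft.
Hydraulic radius R = A/P = 44.51/16.9 = 2.633 ft.
Manning's equation: Q = (1.486/n) A R^(2/3) S^(1/2) = (1.486/0.013) × 44.51 × 2.633^(2/3) × 0.0016^(1/2) = 388 ft³/s.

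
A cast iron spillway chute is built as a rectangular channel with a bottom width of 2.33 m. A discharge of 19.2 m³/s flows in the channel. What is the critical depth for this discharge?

y_c = 1.91 m

For a rectangular channel, critical depth y_c = (q²/g)^(1/3) where q = Q/b = 19.2/2.33 = 8.24 m²/s.
So y_c = (8.24²/9.81)^(1/3) = 1.91 m.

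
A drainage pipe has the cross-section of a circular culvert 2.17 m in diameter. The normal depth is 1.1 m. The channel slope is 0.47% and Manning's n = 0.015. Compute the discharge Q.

Q = 5.75 m³/s

For a circular section of diameter D = 2.17 m at depth y = 1.1 m, the central angle is θ = 2 arccos(1 − 2y/D) = 3.169 rad. Then A = (D²/8)(θ − sin θ) = 1.882 m² and P = Dθ/2 = 3.439 m.
Hydraulic radius R = A/P = 1.882/3.439 = 0.5472 m.
Manning's equation: Q = (1/n) A R^(2/3) S^(1/2) = (1/0.015) × 1.882 × 0.5472^(2/3) × 0.0047^(1/2) = 5.75 m³/s.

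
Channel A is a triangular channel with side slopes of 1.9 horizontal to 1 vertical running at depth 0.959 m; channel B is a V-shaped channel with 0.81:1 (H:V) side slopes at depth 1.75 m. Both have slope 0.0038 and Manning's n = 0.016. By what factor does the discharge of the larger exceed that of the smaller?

1.69

Channel A: For a triangular section with side slope z = 1.9: A = zy² = 1.9×0.959² = 1.747 m²; P = 2y√(1+z²) = 2×0.959×2.147 = 4.118 m. Hydraulic radius R = A/P = 1.747/4.118 = 0.4243 m. Q_A = (1/0.016)·1.747·0.4243^(2/3)·√0.0038 = 3.802 m³/s.
Channel B: For a triangular section with side slope z = 0.81: A = zy² = 0.81×1.75² = 2.481 m²; P = 2y√(1+z²) = 2×1.75×1.287 = 4.504 m. Hydraulic radius R = A/P = 2.481/4.504 = 0.5507 m. Q_B = (1/0.016)·2.481·0.5507^(2/3)·√0.0038 = 6.421 m³/s.
The larger discharge is 6.421 m³/s and the smaller is 3.802 m³/s; the ratio is 1.69.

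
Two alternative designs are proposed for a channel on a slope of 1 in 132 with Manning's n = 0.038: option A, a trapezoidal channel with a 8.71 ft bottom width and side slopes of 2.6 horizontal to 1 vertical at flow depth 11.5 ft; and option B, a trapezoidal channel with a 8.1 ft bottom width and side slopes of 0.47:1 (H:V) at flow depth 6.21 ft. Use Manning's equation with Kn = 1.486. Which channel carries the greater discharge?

Channel A: With bottom width b = 8.71 ft and side slope z = 2.6: A = (b + zy)y = (8.71 + 2.6×11.5)×11.5 = 444 ft²; P = b + 2y√(1+z²) = 8.71 + 2×11.5×2.786 = 72.78 ft. Hydraulic radius R = A/P = 444/72.78 = 6.101 ft. Q_A = (1.486/0.038)·444·6.101^(2/3)·√0.007576 = 5046 ft³/s.
Channel B: With bottom width b = 8.1 ft and side slope z = 0.47: A = (b + zy)y = (8.1 + 0.47×6.21)×6.21 = 68.43 ft²; P = b + 2y√(1+z²) = 8.1 + 2×6.21×1.105 = 21.82 ft. Hydraulic radius R = A/P = 68.43/21.82 = 3.135 ft. Q_B = (1.486/0.038)·68.43·3.135^(2/3)·√0.007576 = 498.9 ft³/s.
Q_A = 5046 ft³/s vs Q_B = 498.9 ft³/s, so channel A carries more.

channel A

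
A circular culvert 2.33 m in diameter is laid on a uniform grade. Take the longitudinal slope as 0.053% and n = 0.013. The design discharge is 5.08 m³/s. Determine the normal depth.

y_n = 1.84 m

Manning's equation rearranged: A R^(2/3) = nQ / (1·√S) = 0.013 × 5.08 / (√0.00053) = 2.869.
Try y = 1.45 m: A R^(2/3) = 2.111 — low.
Try y = 1.84 m: A R^(2/3) = 2.869 — ≈ 2.869.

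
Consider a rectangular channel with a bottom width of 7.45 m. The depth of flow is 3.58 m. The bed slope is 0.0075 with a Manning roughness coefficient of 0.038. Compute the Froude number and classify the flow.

subcritical

Flow area A = b·y = 7.45 × 3.58 = 26.67 m². Wetted perimeter P = b + 2y = 7.45 + 2×3.58 = 14.61 m.
Hydraulic radius R = A/P = 26.67/14.61 = 1.826 m.
V = (1/n) R^(2/3) √S = (1/0.038) × 1.826^(2/3) × √0.0075 = 3.404 m/s. Hydraulic depth D_h = A/T = 26.67/7.45 = 3.58 m.
Froude number Fr = V/√(g·D_h) = 3.404/√(9.81×3.58) = 0.574, which is less than 1, so the flow is subcritical.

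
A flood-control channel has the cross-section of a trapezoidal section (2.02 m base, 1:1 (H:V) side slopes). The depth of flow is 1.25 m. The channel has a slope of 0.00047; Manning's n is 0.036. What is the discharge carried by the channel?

With bottom width b = 2.02 m and side slope z = 1: A = (b + zy)y = (2.02 + 1×1.25)×1.25 = 4.088 m²; P = b + 2y√(1+z²) = 2.02 + 2×1.25×1.414 = 5.556 m.
Hydraulic radius R = A/P = 4.088/5.556 = 0.7358 m.
Manning's equation: Q = (1/n) A R^(2/3) S^(1/2) = (1/0.036) × 4.088 × 0.7358^(2/3) × 0.00047^(1/2) = 2.01 m³/s.

Q = 2.01 m³/s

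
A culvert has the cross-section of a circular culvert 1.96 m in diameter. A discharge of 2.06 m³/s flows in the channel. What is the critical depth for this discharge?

y_c = 0.681 m

At critical depth, Q² T / (g A³) = 1, i.e. A³/T = Q²/g = 2.06²/9.81 = 0.4326.
At y = 0.842 m: A³/T = 0.9802 — too large.
At y = 0.52 m: A³/T = 0.1524 — too small.
At y = 0.681 m: A³/T = 0.4334 — close enough.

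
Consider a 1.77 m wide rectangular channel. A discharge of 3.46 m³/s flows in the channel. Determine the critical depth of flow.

y_c = 0.73 m

For a rectangular channel, critical depth y_c = (q²/g)^(1/3) where q = Q/b = 3.46/1.77 = 1.955 m²/s.
So y_c = (1.955²/9.81)^(1/3) = 0.73 m.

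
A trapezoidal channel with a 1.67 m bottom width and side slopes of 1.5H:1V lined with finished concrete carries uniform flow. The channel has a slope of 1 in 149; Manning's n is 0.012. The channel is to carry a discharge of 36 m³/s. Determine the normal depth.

y_n = 1.51 m

Manning's equation rearranged: A R^(2/3) = nQ / (1·√S) = 0.012 × 36 / (√0.006711) = 5.273.
Trying y = 1.29 m: A R^(2/3) = 3.79 — too small.
Trying y = 1.51 m: A R^(2/3) = 5.27 — matches.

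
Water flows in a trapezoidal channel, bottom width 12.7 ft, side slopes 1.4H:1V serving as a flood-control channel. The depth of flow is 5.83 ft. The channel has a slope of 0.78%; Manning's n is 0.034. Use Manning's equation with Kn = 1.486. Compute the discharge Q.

With bottom width b = 12.7 ft and side slope z = 1.4: A = (b + zy)y = (12.7 + 1.4×5.83)×5.83 = 121.6 ft²; P = b + 2y√(1+z²) = 12.7 + 2×5.83×1.72 = 32.76 ft.
Hydraulic radius R = A/P = 121.6/32.76 = 3.713 ft.
Manning's equation: Q = (1.486/n) A R^(2/3) S^(1/2) = (1.486/0.034) × 121.6 × 3.713^(2/3) × 0.0078^(1/2) = 1130 ft³/s.

Q = 1130 ft³/s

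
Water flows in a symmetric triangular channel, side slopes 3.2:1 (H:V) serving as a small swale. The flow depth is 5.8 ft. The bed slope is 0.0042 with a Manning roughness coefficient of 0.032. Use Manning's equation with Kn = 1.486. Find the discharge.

Q = 639 ft³/s

For a triangular section with side slope z = 3.2: A = zy² = 3.2×5.8² = 107.6 ft²; P = 2y√(1+z²) = 2×5.8×3.353 = 38.89 ft.
Hydraulic radius R = A/P = 107.6/38.89 = 2.768 ft.
Manning's equation: Q = (1.486/n) A R^(2/3) S^(1/2) = (1.486/0.032) × 107.6 × 2.768^(2/3) × 0.0042^(1/2) = 639 ft³/s.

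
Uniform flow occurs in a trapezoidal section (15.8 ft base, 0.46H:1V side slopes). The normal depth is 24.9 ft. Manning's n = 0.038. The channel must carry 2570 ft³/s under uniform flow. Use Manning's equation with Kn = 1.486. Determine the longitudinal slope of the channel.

S = 0.000459

With bottom width b = 15.8 ft and side slope z = 0.46: A = (b + zy)y = (15.8 + 0.46×24.9)×24.9 = 678.6 ft²; P = b + 2y√(1+z²) = 15.8 + 2×24.9×1.101 = 70.62 ft.
Hydraulic radius R = A/P = 678.6/70.62 = 9.61 ft.
From Manning's equation, S = [nQ / (1.486 A R^(2/3))]² = [0.038 × 2570 / (1.486 × 678.6 × 9.61^(2/3))]² = 0.000459.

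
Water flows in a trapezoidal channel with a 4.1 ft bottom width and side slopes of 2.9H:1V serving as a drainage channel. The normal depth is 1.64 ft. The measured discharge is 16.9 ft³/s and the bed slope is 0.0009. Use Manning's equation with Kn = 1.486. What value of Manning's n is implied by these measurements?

n = 0.039

With bottom width b = 4.1 ft and side slope z = 2.9: A = (b + zy)y = (4.1 + 2.9×1.64)×1.64 = 14.52 ft²; P = b + 2y√(1+z²) = 4.1 + 2×1.64×3.068 = 14.16 ft.
Hydraulic radius R = A/P = 14.52/14.16 = 1.026 ft.
Rearranging Manning's equation: n = (1.486/Q) A R^(2/3) S^(1/2) = (1.486/16.9) × 14.52 × 1.026^(2/3) × √0.0009 = 0.039.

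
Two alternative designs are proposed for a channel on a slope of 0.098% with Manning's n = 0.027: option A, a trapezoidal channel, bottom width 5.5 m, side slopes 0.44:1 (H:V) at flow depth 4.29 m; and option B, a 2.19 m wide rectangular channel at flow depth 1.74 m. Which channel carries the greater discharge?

channel A

Channel A: With bottom width b = 5.5 m and side slope z = 0.44: A = (b + zy)y = (5.5 + 0.44×4.29)×4.29 = 31.69 m²; P = b + 2y√(1+z²) = 5.5 + 2×4.29×1.093 = 14.87 m. Hydraulic radius R = A/P = 31.69/14.87 = 2.131 m. Q_A = (1/0.027)·31.69·2.131^(2/3)·√0.00098 = 60.85 m³/s.
Channel B: Flow area A = b·y = 2.19 × 1.74 = 3.811 m². Wetted perimeter P = b + 2y = 2.19 + 2×1.74 = 5.67 m. Hydraulic radius R = A/P = 3.811/5.67 = 0.6721 m. Q_B = (1/0.027)·3.811·0.6721^(2/3)·√0.00098 = 3.39 m³/s.
Q_A = 60.85 m³/s vs Q_B = 3.39 m³/s, so channel A carries more.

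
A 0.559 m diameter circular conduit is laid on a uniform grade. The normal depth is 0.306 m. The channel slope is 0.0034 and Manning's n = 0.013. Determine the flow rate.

Q = 0.172 m³/s

For a circular section of diameter D = 0.559 m at depth y = 0.306 m, the central angle is θ = 2 arccos(1 − 2y/D) = 3.332 rad. Then A = (D²/8)(θ − sin θ) = 0.1375 m² and P = Dθ/2 = 0.9312 m.
Hydraulic radius R = A/P = 0.1375/0.9312 = 0.1477 m.
Manning's equation: Q = (1/n) A R^(2/3) S^(1/2) = (1/0.013) × 0.1375 × 0.1477^(2/3) × 0.0034^(1/2) = 0.172 m³/s.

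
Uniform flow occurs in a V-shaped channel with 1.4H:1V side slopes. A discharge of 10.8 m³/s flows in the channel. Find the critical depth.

At critical depth, Q² T / (g A³) = 1, i.e. A³/T = Q²/g = 10.8²/9.81 = 11.89.
Try y = 2.06 m: A³/T = 36.35 — too large.
Try y = 1.4 m: A³/T = 5.271 — too small.
Try y = 1.65 m: A³/T = 11.99 — ≈ 11.89.

y_c = 1.65 m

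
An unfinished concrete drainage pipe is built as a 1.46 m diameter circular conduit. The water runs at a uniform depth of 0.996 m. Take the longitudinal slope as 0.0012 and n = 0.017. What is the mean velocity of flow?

V = 1.16 m/s

For a circular section of diameter D = 1.46 m at depth y = 0.996 m, the central angle is θ = 2 arccos(1 − 2y/D) = 3.888 rad. Then A = (D²/8)(θ − sin θ) = 1.217 m² and P = Dθ/2 = 2.838 m.
Hydraulic radius R = A/P = 1.217/2.838 = 0.4287 m.
From Manning's equation, V = (1/n) R^(2/3) S^(1/2) = (1/0.017) × 0.4287^(2/3) × 0.0012^(1/2) = 1.16 m/s.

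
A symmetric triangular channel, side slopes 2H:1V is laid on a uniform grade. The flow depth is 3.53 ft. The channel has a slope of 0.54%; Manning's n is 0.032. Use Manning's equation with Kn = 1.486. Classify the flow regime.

For a triangular section with side slope z = 2: A = zy² = 2×3.53² = 24.92 ft²; P = 2y√(1+z²) = 2×3.53×2.236 = 15.79 ft.
Hydraulic radius R = A/P = 24.92/15.79 = 1.579 ft.
V = (1.486/n) R^(2/3) √S = (1.486/0.032) × 1.579^(2/3) × √0.0054 = 4.627 ft/s. Hydraulic depth D_h = A/T = 24.92/14.12 = 1.765 ft.
Froude number Fr = V/√(g·D_h) = 4.627/√(32.2×1.765) = 0.614, which is less than 1, so the flow is subcritical.

subcritical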